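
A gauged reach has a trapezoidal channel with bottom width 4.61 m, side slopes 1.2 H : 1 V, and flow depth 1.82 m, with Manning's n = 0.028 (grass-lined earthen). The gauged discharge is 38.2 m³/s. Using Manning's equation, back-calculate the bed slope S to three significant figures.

0.00586

A = (b + z·y)·y = (4.61 + 1.2×1.82)×1.82 = 12.37 m²
P = b + 2y√(1+z²) = 4.61 + 2×1.82×√(1+1.2²) = 10.30 m
R = A/P = 12.37/10.30 = 1.201 m
S = (Q·n / (1·A·R^(2/3)))² = (38.2×0.028 / (1×12.37×1.130))² = 0.005861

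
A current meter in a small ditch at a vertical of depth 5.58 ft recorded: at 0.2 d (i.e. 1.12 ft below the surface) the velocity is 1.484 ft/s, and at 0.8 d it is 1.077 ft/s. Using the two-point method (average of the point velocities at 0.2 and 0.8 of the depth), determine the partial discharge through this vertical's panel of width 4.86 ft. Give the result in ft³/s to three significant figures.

v̄ = (1.484 + 1.077) / 2 = 1.281 ft/s
q = v̄ × d × w = 1.281 × 5.58 × 4.86 = 34.73 ft³/s

34.7 ft³/s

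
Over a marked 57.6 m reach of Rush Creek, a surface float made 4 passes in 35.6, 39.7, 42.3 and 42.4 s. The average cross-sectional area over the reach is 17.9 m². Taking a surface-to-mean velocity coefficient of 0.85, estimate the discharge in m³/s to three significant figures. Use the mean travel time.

t̄ = (35.6 + 39.7 + 42.3 + 42.4) / 4 = 40 s
v_surface = L / t̄ = 57.6 / 40 = 1.440 m/s
v_mean = 0.85 × 1.440 = 1.224 m/s
Q = A × v_mean = 17.9 × 1.224 = 21.91 m³/s

21.9 m³/s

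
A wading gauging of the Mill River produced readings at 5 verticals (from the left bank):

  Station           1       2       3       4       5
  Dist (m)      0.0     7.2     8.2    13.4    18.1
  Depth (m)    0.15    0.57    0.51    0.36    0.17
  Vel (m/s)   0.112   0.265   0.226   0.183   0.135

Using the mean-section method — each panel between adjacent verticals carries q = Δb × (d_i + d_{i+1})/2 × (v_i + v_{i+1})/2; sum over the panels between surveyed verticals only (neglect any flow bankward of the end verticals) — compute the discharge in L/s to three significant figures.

Panel 1-2: Δb = 7.2 m, d̄ = (0.15+0.57)/2 = 0.36, v̄ = (0.112+0.265)/2 = 0.1885 → q = 7.2×0.36×0.1885 = 0.4886 m³/s
Panel 2-3: Δb = 1 m, d̄ = (0.57+0.51)/2 = 0.54, v̄ = (0.265+0.226)/2 = 0.2455 → q = 1×0.54×0.2455 = 0.1326 m³/s
Panel 3-4: Δb = 5.2 m, d̄ = (0.51+0.36)/2 = 0.435, v̄ = (0.226+0.183)/2 = 0.2045 → q = 5.2×0.435×0.2045 = 0.4626 m³/s
Panel 4-5: Δb = 4.7 m, d̄ = (0.36+0.17)/2 = 0.265, v̄ = (0.183+0.135)/2 = 0.159 → q = 4.7×0.265×0.159 = 0.1980 m³/s
Q = Σ q = 1.282 m³/s
= 1.282 × 1000 = 1282 L/s

1280 L/s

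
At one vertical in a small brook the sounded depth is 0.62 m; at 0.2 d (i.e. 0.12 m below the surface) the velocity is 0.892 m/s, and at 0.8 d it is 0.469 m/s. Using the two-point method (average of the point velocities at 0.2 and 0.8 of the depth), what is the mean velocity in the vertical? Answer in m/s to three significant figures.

v̄ = (0.892 + 0.469) / 2 = 0.6805 m/s

0.681 m/s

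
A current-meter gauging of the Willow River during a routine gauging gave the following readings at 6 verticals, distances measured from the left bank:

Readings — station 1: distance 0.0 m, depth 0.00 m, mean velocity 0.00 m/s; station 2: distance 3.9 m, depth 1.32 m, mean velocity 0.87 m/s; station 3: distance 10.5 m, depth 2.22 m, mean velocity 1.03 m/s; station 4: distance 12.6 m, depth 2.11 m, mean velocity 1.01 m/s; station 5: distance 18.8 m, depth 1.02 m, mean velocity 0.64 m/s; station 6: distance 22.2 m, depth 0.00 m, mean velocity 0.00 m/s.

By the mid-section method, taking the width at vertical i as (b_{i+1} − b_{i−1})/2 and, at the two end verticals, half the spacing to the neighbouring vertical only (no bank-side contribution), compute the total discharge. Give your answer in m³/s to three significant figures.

w_2 = (10.5 − 0.0)/2 = 5.25 m; q_2 = 0.87 × 1.32 × 5.25 = 6.029 m³/s
w_3 = (12.6 − 3.9)/2 = 4.35 m; q_3 = 1.03 × 2.22 × 4.35 = 9.947 m³/s
w_4 = (18.8 − 10.5)/2 = 4.15 m; q_4 = 1.01 × 2.11 × 4.15 = 8.844 m³/s
w_5 = (22.2 − 12.6)/2 = 4.8 m; q_5 = 0.64 × 1.02 × 4.8 = 3.133 m³/s
Stations 1, 6 contribute zero (depth or velocity is 0).
Q = Σ qᵢ = 27.95 m³/s

28.0 m³/s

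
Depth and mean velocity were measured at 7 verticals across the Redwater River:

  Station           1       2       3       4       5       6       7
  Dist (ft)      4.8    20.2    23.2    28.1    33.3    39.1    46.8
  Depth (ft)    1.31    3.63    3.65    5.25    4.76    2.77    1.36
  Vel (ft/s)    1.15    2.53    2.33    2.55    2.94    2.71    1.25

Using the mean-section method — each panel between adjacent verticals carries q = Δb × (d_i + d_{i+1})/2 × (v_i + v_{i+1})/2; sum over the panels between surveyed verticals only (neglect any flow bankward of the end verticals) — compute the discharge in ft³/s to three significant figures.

Panel 1-2: Δb = 15.4 ft, d̄ = (1.31+3.63)/2 = 2.47, v̄ = (1.15+2.53)/2 = 1.84 → q = 15.4×2.47×1.84 = 69.99 ft³/s
Panel 2-3: Δb = 3 ft, d̄ = (3.63+3.65)/2 = 3.64, v̄ = (2.53+2.33)/2 = 2.43 → q = 3×3.64×2.43 = 26.54 ft³/s
Panel 3-4: Δb = 4.9 ft, d̄ = (3.65+5.25)/2 = 4.45, v̄ = (2.33+2.55)/2 = 2.44 → q = 4.9×4.45×2.44 = 53.20 ft³/s
Panel 4-5: Δb = 5.2 ft, d̄ = (5.25+4.76)/2 = 5.005, v̄ = (2.55+2.94)/2 = 2.745 → q = 5.2×5.005×2.745 = 71.44 ft³/s
Panel 5-6: Δb = 5.8 ft, d̄ = (4.76+2.77)/2 = 3.765, v̄ = (2.94+2.71)/2 = 2.825 → q = 5.8×3.765×2.825 = 61.69 ft³/s
Panel 6-7: Δb = 7.7 ft, d̄ = (2.77+1.36)/2 = 2.065, v̄ = (2.71+1.25)/2 = 1.98 → q = 7.7×2.065×1.98 = 31.48 ft³/s
Q = Σ q = 314.3 ft³/s

314 ft³/s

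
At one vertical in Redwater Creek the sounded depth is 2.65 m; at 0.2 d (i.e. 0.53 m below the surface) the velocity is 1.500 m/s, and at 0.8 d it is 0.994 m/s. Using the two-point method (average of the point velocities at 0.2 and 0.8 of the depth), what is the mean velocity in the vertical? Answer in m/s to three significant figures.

v̄ = (1.500 + 0.994) / 2 = 1.247 m/s

1.25 m/s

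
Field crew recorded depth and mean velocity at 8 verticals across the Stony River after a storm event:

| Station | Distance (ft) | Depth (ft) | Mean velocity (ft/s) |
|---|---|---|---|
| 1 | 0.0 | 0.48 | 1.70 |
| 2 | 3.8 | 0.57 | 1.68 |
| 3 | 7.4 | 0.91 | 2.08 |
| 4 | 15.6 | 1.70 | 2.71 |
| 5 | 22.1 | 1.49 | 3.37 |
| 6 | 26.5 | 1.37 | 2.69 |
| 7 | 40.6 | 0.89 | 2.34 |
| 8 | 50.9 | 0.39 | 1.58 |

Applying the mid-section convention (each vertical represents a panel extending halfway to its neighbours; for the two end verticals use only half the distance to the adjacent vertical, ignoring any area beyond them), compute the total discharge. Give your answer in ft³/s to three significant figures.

w_1 = (3.8 − 0.0)/2 = 1.9 ft; q_1 = 1.70 × 0.48 × 1.9 = 1.550 ft³/s
w_2 = (7.4 − 0.0)/2 = 3.7 ft; q_2 = 1.68 × 0.57 × 3.7 = 3.543 ft³/s
w_3 = (15.6 − 3.8)/2 = 5.9 ft; q_3 = 2.08 × 0.91 × 5.9 = 11.17 ft³/s
w_4 = (22.1 − 7.4)/2 = 7.35 ft; q_4 = 2.71 × 1.70 × 7.35 = 33.86 ft³/s
w_5 = (26.5 − 15.6)/2 = 5.45 ft; q_5 = 3.37 × 1.49 × 5.45 = 27.37 ft³/s
w_6 = (40.6 − 22.1)/2 = 9.25 ft; q_6 = 2.69 × 1.37 × 9.25 = 34.09 ft³/s
w_7 = (50.9 − 26.5)/2 = 12.2 ft; q_7 = 2.34 × 0.89 × 12.2 = 25.41 ft³/s
w_8 = (50.9 − 40.6)/2 = 5.15 ft; q_8 = 1.58 × 0.39 × 5.15 = 3.173 ft³/s
Q = Σ qᵢ = 140.2 ft³/s

140 ft³/s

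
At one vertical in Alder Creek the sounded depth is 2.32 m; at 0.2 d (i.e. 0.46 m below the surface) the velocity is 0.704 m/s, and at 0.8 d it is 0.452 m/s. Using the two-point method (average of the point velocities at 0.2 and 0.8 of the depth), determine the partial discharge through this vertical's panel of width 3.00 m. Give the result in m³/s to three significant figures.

v̄ = (0.704 + 0.452) / 2 = 0.5780 m/s
q = v̄ × d × w = 0.5780 × 2.32 × 3.00 = 4.023 m³/s

4.02 m³/s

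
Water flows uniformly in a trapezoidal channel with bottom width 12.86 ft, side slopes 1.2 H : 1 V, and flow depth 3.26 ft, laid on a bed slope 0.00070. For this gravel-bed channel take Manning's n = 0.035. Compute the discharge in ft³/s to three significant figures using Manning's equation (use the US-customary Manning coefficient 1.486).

109 ft³/s

A = (b + z·y)·y = (12.86 + 1.2×3.26)×3.26 = 54.68 ft²
P = b + 2y√(1+z²) = 12.86 + 2×3.26×√(1+1.2²) = 23.04 ft
R = A/P = 54.68/23.04 = 2.373 ft
Q = (1.486/n)·A·R^(2/3)·S^(1/2) = (1.486/0.035) × 54.68 × 2.373^(2/3) × 0.00070^(1/2) = 109.3 ft³/s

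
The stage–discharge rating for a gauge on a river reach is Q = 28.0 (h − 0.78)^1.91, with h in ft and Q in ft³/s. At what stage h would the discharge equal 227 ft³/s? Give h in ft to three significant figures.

3.77 ft

h − h₀ = (Q/C)^(1/b) = (227/28.0)^(1/1.91) = 2.991 ft
h = 0.78 + 2.991 = 3.771 ft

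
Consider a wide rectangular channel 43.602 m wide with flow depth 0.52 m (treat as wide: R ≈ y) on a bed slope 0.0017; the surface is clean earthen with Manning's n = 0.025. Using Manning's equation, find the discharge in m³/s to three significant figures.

A = b·y = 43.602 × 0.52 = 22.67 m²
Wide channel: R ≈ y = 0.52 m
Q = (1/n)·A·R^(2/3)·S^(1/2) = (1/0.025) × 22.67 × 0.5200^(2/3) × 0.0017^(1/2) = 24.18 m³/s

24.2 m³/s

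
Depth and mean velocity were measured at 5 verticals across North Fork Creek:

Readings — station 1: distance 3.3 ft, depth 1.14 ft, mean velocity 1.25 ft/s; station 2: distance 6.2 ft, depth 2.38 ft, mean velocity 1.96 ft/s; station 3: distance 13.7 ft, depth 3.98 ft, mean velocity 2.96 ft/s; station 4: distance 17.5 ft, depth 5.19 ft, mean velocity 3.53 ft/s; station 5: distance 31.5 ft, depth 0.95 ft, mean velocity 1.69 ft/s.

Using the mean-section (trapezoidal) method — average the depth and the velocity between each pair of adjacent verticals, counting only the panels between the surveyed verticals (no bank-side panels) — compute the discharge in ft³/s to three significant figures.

236 ft³/s

Panel 1-2: Δb = 2.9 ft, d̄ = (1.14+2.38)/2 = 1.76, v̄ = (1.25+1.96)/2 = 1.605 → q = 2.9×1.76×1.605 = 8.192 ft³/s
Panel 2-3: Δb = 7.5 ft, d̄ = (2.38+3.98)/2 = 3.18, v̄ = (1.96+2.96)/2 = 2.46 → q = 7.5×3.18×2.46 = 58.67 ft³/s
Panel 3-4: Δb = 3.8 ft, d̄ = (3.98+5.19)/2 = 4.585, v̄ = (2.96+3.53)/2 = 3.245 → q = 3.8×4.585×3.245 = 56.54 ft³/s
Panel 4-5: Δb = 14 ft, d̄ = (5.19+0.95)/2 = 3.07, v̄ = (3.53+1.69)/2 = 2.61 → q = 14×3.07×2.61 = 112.2 ft³/s
Q = Σ q = 235.6 ft³/s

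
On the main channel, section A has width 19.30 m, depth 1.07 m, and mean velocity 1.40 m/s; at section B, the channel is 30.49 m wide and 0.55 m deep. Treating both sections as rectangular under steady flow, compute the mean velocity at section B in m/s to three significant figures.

Q = A₁V₁ = (19.30×1.07) × 1.40 = 28.91 m³/s
A₂ = 30.49 × 0.55 = 16.77 m²
V₂ = Q/A₂ = 28.91/16.77 = 1.724 m/s

1.72 m/s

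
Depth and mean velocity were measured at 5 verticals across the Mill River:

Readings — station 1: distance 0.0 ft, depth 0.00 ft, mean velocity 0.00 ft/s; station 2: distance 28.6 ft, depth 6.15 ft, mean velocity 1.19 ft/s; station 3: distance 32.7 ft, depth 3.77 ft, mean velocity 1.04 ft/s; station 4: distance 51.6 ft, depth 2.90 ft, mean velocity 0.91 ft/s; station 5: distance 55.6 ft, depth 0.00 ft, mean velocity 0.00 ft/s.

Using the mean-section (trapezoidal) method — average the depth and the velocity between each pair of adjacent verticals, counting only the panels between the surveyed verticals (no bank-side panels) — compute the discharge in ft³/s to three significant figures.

139 ft³/s

Panel 1-2: Δb = 28.6 ft, d̄ = (0.00+6.15)/2 = 3.075, v̄ = (0.00+1.19)/2 = 0.595 → q = 28.6×3.075×0.595 = 52.33 ft³/s
Panel 2-3: Δb = 4.1 ft, d̄ = (6.15+3.77)/2 = 4.96, v̄ = (1.19+1.04)/2 = 1.115 → q = 4.1×4.96×1.115 = 22.67 ft³/s
Panel 3-4: Δb = 18.9 ft, d̄ = (3.77+2.90)/2 = 3.335, v̄ = (1.04+0.91)/2 = 0.975 → q = 18.9×3.335×0.975 = 61.46 ft³/s
Panel 4-5: Δb = 4 ft, d̄ = (2.90+0.00)/2 = 1.45, v̄ = (0.91+0.00)/2 = 0.455 → q = 4×1.45×0.455 = 2.639 ft³/s
Q = Σ q = 139.1 ft³/s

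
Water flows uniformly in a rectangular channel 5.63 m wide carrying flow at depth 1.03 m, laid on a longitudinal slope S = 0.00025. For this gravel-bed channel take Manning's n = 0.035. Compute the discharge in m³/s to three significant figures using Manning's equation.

2.17 m³/s

A = b·y = 5.63 × 1.03 = 5.799 m²
P = b + 2y = 5.63 + 2×1.03 = 7.690 m
R = A/P = 5.799/7.690 = 0.7541 m
Q = (1/n)·A·R^(2/3)·S^(1/2) = (1/0.035) × 5.799 × 0.7541^(2/3) × 0.00025^(1/2) = 2.170 m³/s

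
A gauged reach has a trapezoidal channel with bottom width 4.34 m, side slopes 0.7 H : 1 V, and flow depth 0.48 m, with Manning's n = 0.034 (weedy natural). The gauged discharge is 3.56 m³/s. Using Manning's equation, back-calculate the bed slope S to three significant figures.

0.00964

A = (b + z·y)·y = (4.34 + 0.7×0.48)×0.48 = 2.244 m²
P = b + 2y√(1+z²) = 4.34 + 2×0.48×√(1+0.7²) = 5.512 m
R = A/P = 2.244/5.512 = 0.4072 m
S = (Q·n / (1·A·R^(2/3)))² = (3.56×0.034 / (1×2.244×0.5494))² = 0.009635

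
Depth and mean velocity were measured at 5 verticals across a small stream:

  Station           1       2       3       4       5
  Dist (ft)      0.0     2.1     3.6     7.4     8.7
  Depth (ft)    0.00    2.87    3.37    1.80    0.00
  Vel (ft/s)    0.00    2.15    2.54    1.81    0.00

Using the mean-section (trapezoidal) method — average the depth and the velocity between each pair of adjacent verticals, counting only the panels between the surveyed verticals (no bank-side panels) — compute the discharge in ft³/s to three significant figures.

36.6 ft³/s

Panel 1-2: Δb = 2.1 ft, d̄ = (0.00+2.87)/2 = 1.435, v̄ = (0.00+2.15)/2 = 1.075 → q = 2.1×1.435×1.075 = 3.240 ft³/s
Panel 2-3: Δb = 1.5 ft, d̄ = (2.87+3.37)/2 = 3.12, v̄ = (2.15+2.54)/2 = 2.345 → q = 1.5×3.12×2.345 = 10.97 ft³/s
Panel 3-4: Δb = 3.8 ft, d̄ = (3.37+1.80)/2 = 2.585, v̄ = (2.54+1.81)/2 = 2.175 → q = 3.8×2.585×2.175 = 21.37 ft³/s
Panel 4-5: Δb = 1.3 ft, d̄ = (1.80+0.00)/2 = 0.9, v̄ = (1.81+0.00)/2 = 0.905 → q = 1.3×0.9×0.905 = 1.059 ft³/s
Q = Σ q = 36.64 ft³/s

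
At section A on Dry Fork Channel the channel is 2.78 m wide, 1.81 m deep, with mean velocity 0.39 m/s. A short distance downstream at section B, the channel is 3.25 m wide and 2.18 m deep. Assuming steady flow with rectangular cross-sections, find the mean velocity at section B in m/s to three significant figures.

Q = A₁V₁ = (2.78×1.81) × 0.39 = 1.962 m³/s
A₂ = 3.25 × 2.18 = 7.085 m²
V₂ = Q/A₂ = 1.962/7.085 = 0.2770 m/s

0.277 m/s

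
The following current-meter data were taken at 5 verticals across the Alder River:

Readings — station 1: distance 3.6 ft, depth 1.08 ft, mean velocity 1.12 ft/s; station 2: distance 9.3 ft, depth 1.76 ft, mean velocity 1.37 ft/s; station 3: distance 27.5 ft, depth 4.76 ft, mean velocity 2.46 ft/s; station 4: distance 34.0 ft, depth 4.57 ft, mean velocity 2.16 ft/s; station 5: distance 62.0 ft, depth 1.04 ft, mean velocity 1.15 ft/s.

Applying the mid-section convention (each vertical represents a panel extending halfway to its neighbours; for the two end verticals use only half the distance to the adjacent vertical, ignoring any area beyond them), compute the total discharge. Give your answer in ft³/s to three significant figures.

364 ft³/s

w_1 = (9.3 − 3.6)/2 = 2.85 ft; q_1 = 1.12 × 1.08 × 2.85 = 3.447 ft³/s
w_2 = (27.5 − 3.6)/2 = 11.95 ft; q_2 = 1.37 × 1.76 × 11.95 = 28.81 ft³/s
w_3 = (34.0 − 9.3)/2 = 12.35 ft; q_3 = 2.46 × 4.76 × 12.35 = 144.6 ft³/s
w_4 = (62.0 − 27.5)/2 = 17.25 ft; q_4 = 2.16 × 4.57 × 17.25 = 170.3 ft³/s
w_5 = (62.0 − 34.0)/2 = 14 ft; q_5 = 1.15 × 1.04 × 14 = 16.74 ft³/s
Q = Σ qᵢ = 363.9 ft³/s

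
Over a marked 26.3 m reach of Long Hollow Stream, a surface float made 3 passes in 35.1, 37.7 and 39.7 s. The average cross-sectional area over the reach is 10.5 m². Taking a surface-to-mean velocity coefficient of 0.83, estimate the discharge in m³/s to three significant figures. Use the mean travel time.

6.11 m³/s

t̄ = (35.1 + 37.7 + 39.7) / 3 = 37.5 s
v_surface = L / t̄ = 26.3 / 37.5 = 0.7013 m/s
v_mean = 0.83 × 0.7013 = 0.5821 m/s
Q = A × v_mean = 10.5 × 0.5821 = 6.112 m³/s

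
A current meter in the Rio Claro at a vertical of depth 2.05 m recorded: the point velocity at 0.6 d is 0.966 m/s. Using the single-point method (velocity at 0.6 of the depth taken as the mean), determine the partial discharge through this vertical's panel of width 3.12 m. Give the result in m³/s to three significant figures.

v̄ = v₀.₆ = 0.966 m/s
q = v̄ × d × w = 0.9660 × 2.05 × 3.12 = 6.179 m³/s

6.18 m³/s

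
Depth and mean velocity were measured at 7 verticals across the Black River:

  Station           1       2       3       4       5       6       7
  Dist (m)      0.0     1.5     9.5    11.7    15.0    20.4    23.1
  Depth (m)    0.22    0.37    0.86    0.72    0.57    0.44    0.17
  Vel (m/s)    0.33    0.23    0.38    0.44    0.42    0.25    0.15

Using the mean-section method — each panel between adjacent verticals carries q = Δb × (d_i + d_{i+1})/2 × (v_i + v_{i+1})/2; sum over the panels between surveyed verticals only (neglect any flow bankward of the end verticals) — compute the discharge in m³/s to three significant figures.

4.33 m³/s

Panel 1-2: Δb = 1.5 m, d̄ = (0.22+0.37)/2 = 0.295, v̄ = (0.33+0.23)/2 = 0.28 → q = 1.5×0.295×0.28 = 0.1239 m³/s
Panel 2-3: Δb = 8 m, d̄ = (0.37+0.86)/2 = 0.615, v̄ = (0.23+0.38)/2 = 0.305 → q = 8×0.615×0.305 = 1.501 m³/s
Panel 3-4: Δb = 2.2 m, d̄ = (0.86+0.72)/2 = 0.79, v̄ = (0.38+0.44)/2 = 0.41 → q = 2.2×0.79×0.41 = 0.7126 m³/s
Panel 4-5: Δb = 3.3 m, d̄ = (0.72+0.57)/2 = 0.645, v̄ = (0.44+0.42)/2 = 0.43 → q = 3.3×0.645×0.43 = 0.9153 m³/s
Panel 5-6: Δb = 5.4 m, d̄ = (0.57+0.44)/2 = 0.505, v̄ = (0.42+0.25)/2 = 0.335 → q = 5.4×0.505×0.335 = 0.9135 m³/s
Panel 6-7: Δb = 2.7 m, d̄ = (0.44+0.17)/2 = 0.305, v̄ = (0.25+0.15)/2 = 0.2 → q = 2.7×0.305×0.2 = 0.1647 m³/s
Q = Σ q = 4.331 m³/s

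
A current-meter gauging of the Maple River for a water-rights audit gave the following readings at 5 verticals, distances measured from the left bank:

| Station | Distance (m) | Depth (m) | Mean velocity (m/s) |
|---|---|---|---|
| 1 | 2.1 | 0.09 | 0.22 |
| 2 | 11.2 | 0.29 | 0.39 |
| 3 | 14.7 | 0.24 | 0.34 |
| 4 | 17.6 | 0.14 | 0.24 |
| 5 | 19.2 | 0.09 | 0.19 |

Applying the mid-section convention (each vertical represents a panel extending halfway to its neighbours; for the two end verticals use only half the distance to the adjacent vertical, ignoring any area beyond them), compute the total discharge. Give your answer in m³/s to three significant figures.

w_1 = (11.2 − 2.1)/2 = 4.55 m; q_1 = 0.22 × 0.09 × 4.55 = 0.09009 m³/s
w_2 = (14.7 − 2.1)/2 = 6.3 m; q_2 = 0.39 × 0.29 × 6.3 = 0.7125 m³/s
w_3 = (17.6 − 11.2)/2 = 3.2 m; q_3 = 0.34 × 0.24 × 3.2 = 0.2611 m³/s
w_4 = (19.2 − 14.7)/2 = 2.25 m; q_4 = 0.24 × 0.14 × 2.25 = 0.07560 m³/s
w_5 = (19.2 − 17.6)/2 = 0.8 m; q_5 = 0.19 × 0.09 × 0.8 = 0.01368 m³/s
Q = Σ qᵢ = 1.153 m³/s

1.15 m³/s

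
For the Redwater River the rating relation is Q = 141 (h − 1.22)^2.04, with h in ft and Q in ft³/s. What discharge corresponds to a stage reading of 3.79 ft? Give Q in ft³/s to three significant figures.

Q = 141 × (3.79 − 1.22)^2.04 = 141 × 2.57^2.04 = 967.1 ft³/s

967 ft³/s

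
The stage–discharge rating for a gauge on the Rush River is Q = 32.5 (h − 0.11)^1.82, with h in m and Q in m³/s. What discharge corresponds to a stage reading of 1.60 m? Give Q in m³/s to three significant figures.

67.2 m³/s

Q = 32.5 × (1.60 − 0.11)^1.82 = 32.5 × 1.49^1.82 = 67.16 m³/s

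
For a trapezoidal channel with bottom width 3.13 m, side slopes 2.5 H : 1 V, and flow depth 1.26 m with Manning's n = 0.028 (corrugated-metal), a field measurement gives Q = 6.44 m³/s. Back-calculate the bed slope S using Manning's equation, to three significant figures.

0.000702

A = (b + z·y)·y = (3.13 + 2.5×1.26)×1.26 = 7.913 m²
P = b + 2y√(1+z²) = 3.13 + 2×1.26×√(1+2.5²) = 9.915 m
R = A/P = 7.913/9.915 = 0.7980 m
S = (Q·n / (1·A·R^(2/3)))² = (6.44×0.028 / (1×7.913×0.8604))² = 0.0007016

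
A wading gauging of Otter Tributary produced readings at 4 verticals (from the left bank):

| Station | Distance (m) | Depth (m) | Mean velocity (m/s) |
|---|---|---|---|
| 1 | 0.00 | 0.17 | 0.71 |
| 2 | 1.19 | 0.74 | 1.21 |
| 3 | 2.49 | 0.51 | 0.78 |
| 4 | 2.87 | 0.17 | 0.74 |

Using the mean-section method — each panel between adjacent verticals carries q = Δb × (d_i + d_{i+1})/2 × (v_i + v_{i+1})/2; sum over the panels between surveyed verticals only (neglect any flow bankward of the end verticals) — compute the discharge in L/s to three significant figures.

Panel 1-2: Δb = 1.19 m, d̄ = (0.17+0.74)/2 = 0.455, v̄ = (0.71+1.21)/2 = 0.96 → q = 1.19×0.455×0.96 = 0.5198 m³/s
Panel 2-3: Δb = 1.3 m, d̄ = (0.74+0.51)/2 = 0.625, v̄ = (1.21+0.78)/2 = 0.995 → q = 1.3×0.625×0.995 = 0.8084 m³/s
Panel 3-4: Δb = 0.38 m, d̄ = (0.51+0.17)/2 = 0.34, v̄ = (0.78+0.74)/2 = 0.76 → q = 0.38×0.34×0.76 = 0.09819 m³/s
Q = Σ q = 1.426 m³/s
= 1.426 × 1000 = 1426 L/s

1430 L/s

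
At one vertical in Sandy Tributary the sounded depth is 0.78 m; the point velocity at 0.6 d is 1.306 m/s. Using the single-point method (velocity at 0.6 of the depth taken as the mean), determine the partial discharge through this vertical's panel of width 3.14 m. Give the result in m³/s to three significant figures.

3.20 m³/s

v̄ = v₀.₆ = 1.306 m/s
q = v̄ × d × w = 1.306 × 0.78 × 3.14 = 3.199 m³/s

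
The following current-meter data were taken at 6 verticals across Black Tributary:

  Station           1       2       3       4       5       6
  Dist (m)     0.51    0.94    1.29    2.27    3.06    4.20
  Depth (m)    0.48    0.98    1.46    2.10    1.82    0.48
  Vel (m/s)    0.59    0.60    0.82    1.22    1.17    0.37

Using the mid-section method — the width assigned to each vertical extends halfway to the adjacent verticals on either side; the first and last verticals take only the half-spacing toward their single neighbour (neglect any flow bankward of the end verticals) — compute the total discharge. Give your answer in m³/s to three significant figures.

5.51 m³/s

w_1 = (0.94 − 0.51)/2 = 0.215 m; q_1 = 0.59 × 0.48 × 0.215 = 0.06089 m³/s
w_2 = (1.29 − 0.51)/2 = 0.39 m; q_2 = 0.60 × 0.98 × 0.39 = 0.2293 m³/s
w_3 = (2.27 − 0.94)/2 = 0.665 m; q_3 = 0.82 × 1.46 × 0.665 = 0.7961 m³/s
w_4 = (3.06 − 1.29)/2 = 0.885 m; q_4 = 1.22 × 2.10 × 0.885 = 2.267 m³/s
w_5 = (4.20 − 2.27)/2 = 0.965 m; q_5 = 1.17 × 1.82 × 0.965 = 2.055 m³/s
w_6 = (4.20 − 3.06)/2 = 0.57 m; q_6 = 0.37 × 0.48 × 0.57 = 0.1012 m³/s
Q = Σ qᵢ = 5.510 m³/s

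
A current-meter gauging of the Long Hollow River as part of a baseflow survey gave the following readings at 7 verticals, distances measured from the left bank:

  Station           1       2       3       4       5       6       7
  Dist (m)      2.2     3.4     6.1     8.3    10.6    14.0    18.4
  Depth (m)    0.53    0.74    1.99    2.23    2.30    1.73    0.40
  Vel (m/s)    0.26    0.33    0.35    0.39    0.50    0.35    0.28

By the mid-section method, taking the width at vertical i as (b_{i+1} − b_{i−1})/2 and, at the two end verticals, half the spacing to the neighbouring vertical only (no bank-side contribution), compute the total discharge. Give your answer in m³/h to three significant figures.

w_1 = (3.4 − 2.2)/2 = 0.6 m; q_1 = 0.26 × 0.53 × 0.6 = 0.08268 m³/s
w_2 = (6.1 − 2.2)/2 = 1.95 m; q_2 = 0.33 × 0.74 × 1.95 = 0.4762 m³/s
w_3 = (8.3 − 3.4)/2 = 2.45 m; q_3 = 0.35 × 1.99 × 2.45 = 1.706 m³/s
w_4 = (10.6 − 6.1)/2 = 2.25 m; q_4 = 0.39 × 2.23 × 2.25 = 1.957 m³/s
w_5 = (14.0 − 8.3)/2 = 2.85 m; q_5 = 0.50 × 2.30 × 2.85 = 3.278 m³/s
w_6 = (18.4 − 10.6)/2 = 3.9 m; q_6 = 0.35 × 1.73 × 3.9 = 2.361 m³/s
w_7 = (18.4 − 14.0)/2 = 2.2 m; q_7 = 0.28 × 0.40 × 2.2 = 0.2464 m³/s
Q = Σ qᵢ = 10.11 m³/s
= 10.11 × 3600 = 36390 m³/h

36400 m³/h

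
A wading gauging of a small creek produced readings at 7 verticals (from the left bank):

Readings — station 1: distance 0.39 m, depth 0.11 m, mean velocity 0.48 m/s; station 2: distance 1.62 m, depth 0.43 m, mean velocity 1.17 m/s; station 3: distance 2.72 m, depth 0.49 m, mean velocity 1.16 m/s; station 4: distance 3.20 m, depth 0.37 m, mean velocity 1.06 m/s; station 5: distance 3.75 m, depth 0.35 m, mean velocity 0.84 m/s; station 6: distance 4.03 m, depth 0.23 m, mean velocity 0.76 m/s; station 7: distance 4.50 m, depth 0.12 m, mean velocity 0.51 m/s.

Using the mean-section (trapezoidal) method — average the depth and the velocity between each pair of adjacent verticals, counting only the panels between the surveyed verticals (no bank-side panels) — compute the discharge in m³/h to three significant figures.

5030 m³/h

Panel 1-2: Δb = 1.23 m, d̄ = (0.11+0.43)/2 = 0.27, v̄ = (0.48+1.17)/2 = 0.825 → q = 1.23×0.27×0.825 = 0.2740 m³/s
Panel 2-3: Δb = 1.1 m, d̄ = (0.43+0.49)/2 = 0.46, v̄ = (1.17+1.16)/2 = 1.165 → q = 1.1×0.46×1.165 = 0.5895 m³/s
Panel 3-4: Δb = 0.48 m, d̄ = (0.49+0.37)/2 = 0.43, v̄ = (1.16+1.06)/2 = 1.11 → q = 0.48×0.43×1.11 = 0.2291 m³/s
Panel 4-5: Δb = 0.55 m, d̄ = (0.37+0.35)/2 = 0.36, v̄ = (1.06+0.84)/2 = 0.95 → q = 0.55×0.36×0.95 = 0.1881 m³/s
Panel 5-6: Δb = 0.28 m, d̄ = (0.35+0.23)/2 = 0.29, v̄ = (0.84+0.76)/2 = 0.8 → q = 0.28×0.29×0.8 = 0.06496 m³/s
Panel 6-7: Δb = 0.47 m, d̄ = (0.23+0.12)/2 = 0.175, v̄ = (0.76+0.51)/2 = 0.635 → q = 0.47×0.175×0.635 = 0.05223 m³/s
Q = Σ q = 1.398 m³/s
= 1.398 × 3600 = 5032 m³/h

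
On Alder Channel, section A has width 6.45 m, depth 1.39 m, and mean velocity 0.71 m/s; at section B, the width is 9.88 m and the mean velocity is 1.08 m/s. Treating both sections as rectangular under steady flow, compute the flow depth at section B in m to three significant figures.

Q = A₁V₁ = (6.45×1.39) × 0.71 = 6.366 m³/s
d₂ = Q/(b₂ V₂) = 6.366/(9.88×1.08) = 0.5966 m

0.597 m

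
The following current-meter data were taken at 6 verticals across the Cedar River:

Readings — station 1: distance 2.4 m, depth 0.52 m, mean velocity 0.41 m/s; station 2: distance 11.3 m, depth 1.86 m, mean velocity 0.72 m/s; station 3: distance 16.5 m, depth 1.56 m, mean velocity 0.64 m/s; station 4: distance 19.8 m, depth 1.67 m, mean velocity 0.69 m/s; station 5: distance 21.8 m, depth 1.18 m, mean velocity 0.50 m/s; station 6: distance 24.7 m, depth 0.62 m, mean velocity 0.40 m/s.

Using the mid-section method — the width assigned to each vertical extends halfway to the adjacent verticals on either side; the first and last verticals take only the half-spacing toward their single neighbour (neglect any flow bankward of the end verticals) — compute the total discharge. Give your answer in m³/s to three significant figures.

w_1 = (11.3 − 2.4)/2 = 4.45 m; q_1 = 0.41 × 0.52 × 4.45 = 0.9487 m³/s
w_2 = (16.5 − 2.4)/2 = 7.05 m; q_2 = 0.72 × 1.86 × 7.05 = 9.441 m³/s
w_3 = (19.8 − 11.3)/2 = 4.25 m; q_3 = 0.64 × 1.56 × 4.25 = 4.243 m³/s
w_4 = (21.8 − 16.5)/2 = 2.65 m; q_4 = 0.69 × 1.67 × 2.65 = 3.054 m³/s
w_5 = (24.7 − 19.8)/2 = 2.45 m; q_5 = 0.50 × 1.18 × 2.45 = 1.446 m³/s
w_6 = (24.7 − 21.8)/2 = 1.45 m; q_6 = 0.40 × 0.62 × 1.45 = 0.3596 m³/s
Q = Σ qᵢ = 19.49 m³/s

19.5 m³/s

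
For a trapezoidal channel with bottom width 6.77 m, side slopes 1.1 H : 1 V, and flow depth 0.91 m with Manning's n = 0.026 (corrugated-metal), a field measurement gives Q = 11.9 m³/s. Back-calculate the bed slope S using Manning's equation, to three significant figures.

A = (b + z·y)·y = (6.77 + 1.1×0.91)×0.91 = 7.072 m²
P = b + 2y√(1+z²) = 6.77 + 2×0.91×√(1+1.1²) = 9.476 m
R = A/P = 7.072/9.476 = 0.7463 m
S = (Q·n / (1·A·R^(2/3)))² = (11.9×0.026 / (1×7.072×0.8228))² = 0.002828

0.00283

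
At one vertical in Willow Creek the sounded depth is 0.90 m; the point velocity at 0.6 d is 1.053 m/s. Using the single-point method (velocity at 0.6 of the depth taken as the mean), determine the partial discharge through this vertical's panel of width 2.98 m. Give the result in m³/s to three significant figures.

2.82 m³/s

v̄ = v₀.₆ = 1.053 m/s
q = v̄ × d × w = 1.053 × 0.90 × 2.98 = 2.824 m³/s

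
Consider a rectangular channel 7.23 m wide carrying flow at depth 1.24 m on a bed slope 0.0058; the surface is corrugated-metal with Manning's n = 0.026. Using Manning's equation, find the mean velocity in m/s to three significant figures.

A = b·y = 7.23 × 1.24 = 8.965 m²
P = b + 2y = 7.23 + 2×1.24 = 9.710 m
R = A/P = 8.965/9.710 = 0.9233 m
Q = (1/n)·A·R^(2/3)·S^(1/2) = (1/0.026) × 8.965 × 0.9233^(2/3) × 0.0058^(1/2) = 24.90 m³/s
V = Q/A = 24.90/8.965 = 2.777 m/s

2.78 m/s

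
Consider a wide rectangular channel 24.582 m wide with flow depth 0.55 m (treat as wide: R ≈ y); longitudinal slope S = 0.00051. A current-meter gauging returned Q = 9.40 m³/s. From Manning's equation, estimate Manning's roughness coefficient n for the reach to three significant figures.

A = b·y = 24.582 × 0.55 = 13.52 m²
Wide channel: R ≈ y = 0.55 m
n = (1/Q)·A·R^(2/3)·S^(1/2) = (1/9.40) × 13.52 × 0.6713 × 0.02258 = 0.02180

0.0218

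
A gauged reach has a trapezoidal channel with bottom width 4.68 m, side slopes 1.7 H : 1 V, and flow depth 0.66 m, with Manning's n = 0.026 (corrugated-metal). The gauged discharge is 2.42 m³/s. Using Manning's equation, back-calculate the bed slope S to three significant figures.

A = (b + z·y)·y = (4.68 + 1.7×0.66)×0.66 = 3.829 m²
P = b + 2y√(1+z²) = 4.68 + 2×0.66×√(1+1.7²) = 7.283 m
R = A/P = 3.829/7.283 = 0.5258 m
S = (Q·n / (1·A·R^(2/3)))² = (2.42×0.026 / (1×3.829×0.6514))² = 0.0006362

0.000636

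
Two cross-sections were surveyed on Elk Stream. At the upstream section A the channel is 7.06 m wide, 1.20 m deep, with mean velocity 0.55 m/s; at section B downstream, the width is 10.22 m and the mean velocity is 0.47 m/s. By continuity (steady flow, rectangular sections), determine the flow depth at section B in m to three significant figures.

Q = A₁V₁ = (7.06×1.20) × 0.55 = 4.660 m³/s
d₂ = Q/(b₂ V₂) = 4.660/(10.22×0.47) = 0.9701 m

0.970 m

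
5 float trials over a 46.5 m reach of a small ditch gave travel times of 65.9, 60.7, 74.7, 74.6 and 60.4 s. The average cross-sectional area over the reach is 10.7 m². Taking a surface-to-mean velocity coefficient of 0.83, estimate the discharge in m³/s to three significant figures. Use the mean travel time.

t̄ = (65.9 + 60.7 + 74.7 + 74.6 + 60.4) / 5 = 67.26 s
v_surface = L / t̄ = 46.5 / 67.26 = 0.6913 m/s
v_mean = 0.83 × 0.6913 = 0.5738 m/s
Q = A × v_mean = 10.7 × 0.5738 = 6.140 m³/s

6.14 m³/s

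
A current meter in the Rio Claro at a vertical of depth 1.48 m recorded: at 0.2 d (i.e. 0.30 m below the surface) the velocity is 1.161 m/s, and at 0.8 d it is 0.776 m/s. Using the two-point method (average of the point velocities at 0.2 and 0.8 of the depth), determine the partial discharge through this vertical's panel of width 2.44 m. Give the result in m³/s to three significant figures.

v̄ = (1.161 + 0.776) / 2 = 0.9685 m/s
q = v̄ × d × w = 0.9685 × 1.48 × 2.44 = 3.497 m³/s

3.50 m³/s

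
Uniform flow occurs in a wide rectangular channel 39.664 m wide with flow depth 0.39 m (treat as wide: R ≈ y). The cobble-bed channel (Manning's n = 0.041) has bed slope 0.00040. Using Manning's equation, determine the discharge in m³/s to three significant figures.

A = b·y = 39.664 × 0.39 = 15.47 m²
Wide channel: R ≈ y = 0.39 m
Q = (1/n)·A·R^(2/3)·S^(1/2) = (1/0.041) × 15.47 × 0.3900^(2/3) × 0.00040^(1/2) = 4.028 m³/s

4.03 m³/s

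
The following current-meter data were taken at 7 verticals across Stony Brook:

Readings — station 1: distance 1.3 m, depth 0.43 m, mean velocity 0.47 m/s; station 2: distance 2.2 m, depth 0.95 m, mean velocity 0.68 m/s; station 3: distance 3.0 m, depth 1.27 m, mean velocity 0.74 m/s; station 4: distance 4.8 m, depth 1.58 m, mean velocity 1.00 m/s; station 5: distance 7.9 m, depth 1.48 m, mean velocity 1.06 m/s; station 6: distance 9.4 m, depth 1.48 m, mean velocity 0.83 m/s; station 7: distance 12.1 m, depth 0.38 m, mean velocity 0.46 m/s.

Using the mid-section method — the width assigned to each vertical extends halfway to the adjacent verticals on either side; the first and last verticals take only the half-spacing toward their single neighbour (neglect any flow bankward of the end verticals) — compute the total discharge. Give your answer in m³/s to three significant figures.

w_1 = (2.2 − 1.3)/2 = 0.45 m; q_1 = 0.47 × 0.43 × 0.45 = 0.09095 m³/s
w_2 = (3.0 − 1.3)/2 = 0.85 m; q_2 = 0.68 × 0.95 × 0.85 = 0.5491 m³/s
w_3 = (4.8 − 2.2)/2 = 1.3 m; q_3 = 0.74 × 1.27 × 1.3 = 1.222 m³/s
w_4 = (7.9 − 3.0)/2 = 2.45 m; q_4 = 1.00 × 1.58 × 2.45 = 3.871 m³/s
w_5 = (9.4 − 4.8)/2 = 2.3 m; q_5 = 1.06 × 1.48 × 2.3 = 3.608 m³/s
w_6 = (12.1 − 7.9)/2 = 2.1 m; q_6 = 0.83 × 1.48 × 2.1 = 2.580 m³/s
w_7 = (12.1 − 9.4)/2 = 1.35 m; q_7 = 0.46 × 0.38 × 1.35 = 0.2360 m³/s
Q = Σ qᵢ = 12.16 m³/s

12.2 m³/s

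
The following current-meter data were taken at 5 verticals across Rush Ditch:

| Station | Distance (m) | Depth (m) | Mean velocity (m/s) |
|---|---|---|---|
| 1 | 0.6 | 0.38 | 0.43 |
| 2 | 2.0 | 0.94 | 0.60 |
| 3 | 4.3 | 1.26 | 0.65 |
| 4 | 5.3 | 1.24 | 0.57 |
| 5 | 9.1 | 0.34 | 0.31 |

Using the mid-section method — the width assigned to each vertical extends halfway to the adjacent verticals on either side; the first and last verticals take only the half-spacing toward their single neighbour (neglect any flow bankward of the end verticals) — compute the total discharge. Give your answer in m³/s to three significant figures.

4.41 m³/s

w_1 = (2.0 − 0.6)/2 = 0.7 m; q_1 = 0.43 × 0.38 × 0.7 = 0.1144 m³/s
w_2 = (4.3 − 0.6)/2 = 1.85 m; q_2 = 0.60 × 0.94 × 1.85 = 1.043 m³/s
w_3 = (5.3 − 2.0)/2 = 1.65 m; q_3 = 0.65 × 1.26 × 1.65 = 1.351 m³/s
w_4 = (9.1 − 4.3)/2 = 2.4 m; q_4 = 0.57 × 1.24 × 2.4 = 1.696 m³/s
w_5 = (9.1 − 5.3)/2 = 1.9 m; q_5 = 0.31 × 0.34 × 1.9 = 0.2003 m³/s
Q = Σ qᵢ = 4.406 m³/s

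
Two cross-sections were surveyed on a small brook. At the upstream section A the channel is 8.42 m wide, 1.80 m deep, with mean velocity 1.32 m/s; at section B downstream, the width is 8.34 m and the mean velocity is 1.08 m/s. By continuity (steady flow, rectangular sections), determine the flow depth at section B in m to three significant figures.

Q = A₁V₁ = (8.42×1.80) × 1.32 = 20.01 m³/s
d₂ = Q/(b₂ V₂) = 20.01/(8.34×1.08) = 2.221 m

2.22 m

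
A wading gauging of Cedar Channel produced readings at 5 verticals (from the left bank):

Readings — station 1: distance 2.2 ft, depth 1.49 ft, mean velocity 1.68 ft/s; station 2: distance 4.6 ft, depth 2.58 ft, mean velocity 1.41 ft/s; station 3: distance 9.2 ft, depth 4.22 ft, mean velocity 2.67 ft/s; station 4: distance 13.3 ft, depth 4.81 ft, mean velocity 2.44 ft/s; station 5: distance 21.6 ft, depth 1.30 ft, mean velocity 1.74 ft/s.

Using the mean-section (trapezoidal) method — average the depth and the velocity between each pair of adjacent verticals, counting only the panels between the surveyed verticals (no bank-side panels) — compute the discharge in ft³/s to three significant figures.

Panel 1-2: Δb = 2.4 ft, d̄ = (1.49+2.58)/2 = 2.035, v̄ = (1.68+1.41)/2 = 1.545 → q = 2.4×2.035×1.545 = 7.546 ft³/s
Panel 2-3: Δb = 4.6 ft, d̄ = (2.58+4.22)/2 = 3.4, v̄ = (1.41+2.67)/2 = 2.04 → q = 4.6×3.4×2.04 = 31.91 ft³/s
Panel 3-4: Δb = 4.1 ft, d̄ = (4.22+4.81)/2 = 4.515, v̄ = (2.67+2.44)/2 = 2.555 → q = 4.1×4.515×2.555 = 47.30 ft³/s
Panel 4-5: Δb = 8.3 ft, d̄ = (4.81+1.30)/2 = 3.055, v̄ = (2.44+1.74)/2 = 2.09 → q = 8.3×3.055×2.09 = 53.00 ft³/s
Q = Σ q = 139.7 ft³/s

140 ft³/s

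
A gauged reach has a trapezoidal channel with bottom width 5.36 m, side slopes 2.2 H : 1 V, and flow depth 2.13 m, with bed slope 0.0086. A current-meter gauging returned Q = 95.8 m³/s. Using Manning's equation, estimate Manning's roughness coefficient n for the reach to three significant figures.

A = (b + z·y)·y = (5.36 + 2.2×2.13)×2.13 = 21.40 m²
P = b + 2y√(1+z²) = 5.36 + 2×2.13×√(1+2.2²) = 15.65 m
R = A/P = 21.40/15.65 = 1.367 m
n = (1/Q)·A·R^(2/3)·S^(1/2) = (1/95.8) × 21.40 × 1.232 × 0.09274 = 0.02551

0.0255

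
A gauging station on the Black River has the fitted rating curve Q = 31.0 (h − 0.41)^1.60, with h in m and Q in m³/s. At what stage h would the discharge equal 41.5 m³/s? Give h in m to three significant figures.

h − h₀ = (Q/C)^(1/b) = (41.5/31.0)^(1/1.60) = 1.200 m
h = 0.41 + 1.200 = 1.610 m

1.61 m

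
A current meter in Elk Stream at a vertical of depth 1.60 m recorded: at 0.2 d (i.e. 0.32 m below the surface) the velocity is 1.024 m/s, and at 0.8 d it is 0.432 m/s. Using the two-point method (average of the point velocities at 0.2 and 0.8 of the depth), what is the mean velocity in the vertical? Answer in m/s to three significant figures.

0.728 m/s

v̄ = (1.024 + 0.432) / 2 = 0.7280 m/s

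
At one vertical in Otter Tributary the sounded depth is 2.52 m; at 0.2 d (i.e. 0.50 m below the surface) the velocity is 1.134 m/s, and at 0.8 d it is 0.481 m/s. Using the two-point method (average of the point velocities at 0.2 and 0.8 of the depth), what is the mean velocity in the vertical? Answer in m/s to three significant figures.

v̄ = (1.134 + 0.481) / 2 = 0.8075 m/s

0.808 m/s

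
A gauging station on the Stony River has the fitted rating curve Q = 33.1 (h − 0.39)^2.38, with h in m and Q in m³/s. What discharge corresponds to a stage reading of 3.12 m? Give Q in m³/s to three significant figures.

361 m³/s

Q = 33.1 × (3.12 − 0.39)^2.38 = 33.1 × 2.73^2.38 = 361.3 m³/s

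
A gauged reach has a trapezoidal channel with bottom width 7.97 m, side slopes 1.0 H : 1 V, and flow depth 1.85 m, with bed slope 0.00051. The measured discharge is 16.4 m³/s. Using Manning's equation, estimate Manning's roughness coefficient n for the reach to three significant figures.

A = (b + z·y)·y = (7.97 + 1.0×1.85)×1.85 = 18.17 m²
P = b + 2y√(1+z²) = 7.97 + 2×1.85×√(1+1.0²) = 13.20 m
R = A/P = 18.17/13.20 = 1.376 m
n = (1/Q)·A·R^(2/3)·S^(1/2) = (1/16.4) × 18.17 × 1.237 × 0.02258 = 0.03095

0.0309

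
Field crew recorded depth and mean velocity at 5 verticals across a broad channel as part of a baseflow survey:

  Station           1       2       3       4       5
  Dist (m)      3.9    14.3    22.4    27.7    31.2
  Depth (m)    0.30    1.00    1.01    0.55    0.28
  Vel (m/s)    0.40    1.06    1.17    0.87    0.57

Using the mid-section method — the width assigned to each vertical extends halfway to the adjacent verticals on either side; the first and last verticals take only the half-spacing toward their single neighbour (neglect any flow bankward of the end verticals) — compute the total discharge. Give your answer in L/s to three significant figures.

w_1 = (14.3 − 3.9)/2 = 5.2 m; q_1 = 0.40 × 0.30 × 5.2 = 0.6240 m³/s
w_2 = (22.4 − 3.9)/2 = 9.25 m; q_2 = 1.06 × 1.00 × 9.25 = 9.805 m³/s
w_3 = (27.7 − 14.3)/2 = 6.7 m; q_3 = 1.17 × 1.01 × 6.7 = 7.917 m³/s
w_4 = (31.2 − 22.4)/2 = 4.4 m; q_4 = 0.87 × 0.55 × 4.4 = 2.105 m³/s
w_5 = (31.2 − 27.7)/2 = 1.75 m; q_5 = 0.57 × 0.28 × 1.75 = 0.2793 m³/s
Q = Σ qᵢ = 20.73 m³/s
= 20.73 × 1000 = 20730 L/s

20700 L/s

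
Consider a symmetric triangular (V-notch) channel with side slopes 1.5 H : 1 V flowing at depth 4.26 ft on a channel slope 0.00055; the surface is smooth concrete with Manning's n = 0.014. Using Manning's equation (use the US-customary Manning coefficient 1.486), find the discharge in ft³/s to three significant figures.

99.2 ft³/s

A = z·y² = 1.5×4.26² = 27.22 ft²
P = 2y√(1+z²) = 2×4.26×√(1+1.5²) = 15.36 ft
R = A/P = 27.22/15.36 = 1.772 ft
Q = (1.486/n)·A·R^(2/3)·S^(1/2) = (1.486/0.014) × 27.22 × 1.772^(2/3) × 0.00055^(1/2) = 99.24 ft³/s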